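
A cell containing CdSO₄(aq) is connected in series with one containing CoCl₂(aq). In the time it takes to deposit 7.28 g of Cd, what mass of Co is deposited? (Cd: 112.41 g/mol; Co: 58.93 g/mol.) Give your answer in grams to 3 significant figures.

n(Cd) = 7.28 / 112.41 = 0.06476 mol
Cd²⁺ + 2e⁻ → Cd, so n(e⁻) = 2 × 0.06476 = 0.1295 mol
Since the cells are in series, n(e⁻) in the Co cell is also 0.1295 mol.
Co²⁺ + 2e⁻ → Co, so n(Co) = 0.1295 / 2 = 0.06475 mol
m(Co) = 0.06475 × 58.93 = 3.82 g

3.82 g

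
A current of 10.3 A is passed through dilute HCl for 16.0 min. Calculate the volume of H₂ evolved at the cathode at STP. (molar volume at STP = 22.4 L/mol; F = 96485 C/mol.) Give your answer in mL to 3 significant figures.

Charge passed = 10.3 × 960 = 9888 C
n(e⁻) = Q/F = 9888/96485 = 0.1025 mol
2H⁺ + 2e⁻ → H₂, so n(H₂) = 0.1025 / 2 = 0.05125 mol
V = 0.05125 × 22.4 = 1.148 L
= 1150 mL

1150 mL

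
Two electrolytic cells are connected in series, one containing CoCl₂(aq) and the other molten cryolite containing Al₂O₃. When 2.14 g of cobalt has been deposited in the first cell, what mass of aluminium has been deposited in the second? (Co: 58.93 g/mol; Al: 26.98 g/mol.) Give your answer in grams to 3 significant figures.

0.653 g

n(Co) = 2.14 / 58.93 = 0.03631 mol
Co²⁺ + 2e⁻ → Co, so n(e⁻) = 2 × 0.03631 = 0.07262 mol
The cells are in series, so the same charge (and hence the same n(e⁻) = 0.07262 mol) passes through both.
Al³⁺ + 3e⁻ → Al, so n(Al) = 0.07262 / 3 = 0.02421 mol
m(Al) = 0.02421 × 26.98 = 0.653 g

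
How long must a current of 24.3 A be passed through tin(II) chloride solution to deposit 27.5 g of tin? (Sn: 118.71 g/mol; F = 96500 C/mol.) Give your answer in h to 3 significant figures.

0.511 h

n(Sn) = 27.5 / 118.71 = 0.2317 mol
Sn²⁺ + 2e⁻ → Sn, so n(e⁻) = 2 × 0.2317 = 0.4634 mol
Q = 0.4634 × 96500 = 44720 C
t = Q / I = 44720 / 24.3 = 1840 s = 0.511 h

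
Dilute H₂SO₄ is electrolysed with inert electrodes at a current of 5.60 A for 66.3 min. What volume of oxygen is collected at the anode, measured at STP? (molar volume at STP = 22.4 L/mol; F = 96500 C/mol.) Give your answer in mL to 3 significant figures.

1290 mL

Charge passed = 5.60 × 3978 = 22280 C
Moles of electrons = 22280 / 96500 = 0.2309 mol
2H₂O → O₂ + 4H⁺ + 4e⁻, so n(O₂) = 0.2309 / 4 = 0.05773 mol
V = 0.05773 × 22.4 = 1.293 L
= 1290 mL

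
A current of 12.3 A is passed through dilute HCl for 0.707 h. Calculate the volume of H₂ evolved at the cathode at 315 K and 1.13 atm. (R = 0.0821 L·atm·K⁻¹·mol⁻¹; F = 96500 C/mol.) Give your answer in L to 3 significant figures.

Q = It = 12.3 × 2545.2 = 31310 C
Moles of electrons = 31310 / 96500 = 0.3245 mol
2H⁺ + 2e⁻ → H₂, so n(H₂) = 0.3245 / 2 = 0.1623 mol
V = nRT/P = 0.1623 × 0.0821 × 315 / 1.13 = 3.714 L

3.71 L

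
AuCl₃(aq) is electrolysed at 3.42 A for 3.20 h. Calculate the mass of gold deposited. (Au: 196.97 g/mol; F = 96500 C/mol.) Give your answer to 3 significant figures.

26.8 g

Charge passed = 3.42 × 11520 = 39400 C
n(e⁻) = 39400 / 96500 = 0.4083 mol
Au³⁺ + 3e⁻ → Au, so n(Au) = 0.4083 / 3 = 0.1361 mol
m = 0.1361 × 196.97 = 26.8 g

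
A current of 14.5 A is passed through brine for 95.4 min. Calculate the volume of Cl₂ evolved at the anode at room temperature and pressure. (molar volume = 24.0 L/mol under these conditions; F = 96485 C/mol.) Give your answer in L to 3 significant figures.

10.3 L

Q = It = 14.5 × 5724 = 83000 C
n(e⁻) = Q/F = 83000/96485 = 0.8602 mol
2Cl⁻ → Cl₂ + 2e⁻, so n(Cl₂) = 0.8602 / 2 = 0.4301 mol
V = 0.4301 × 24.0 = 10.32 L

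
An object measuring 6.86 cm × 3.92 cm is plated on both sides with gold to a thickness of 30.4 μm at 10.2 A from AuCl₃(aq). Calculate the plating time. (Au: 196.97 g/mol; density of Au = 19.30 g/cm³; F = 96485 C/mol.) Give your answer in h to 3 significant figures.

Plated area = 2 × 6.86 × 3.92 = 53.78 cm²
Volume = 53.78 × 30.4×10⁻⁴ cm = 0.1635 cm³
m(Au) = 0.1635 × 19.30 = 3.156 g
n(Au) = 3.156 / 196.97 = 0.01602 mol; n(e⁻) = 3 × 0.01602 = 0.04806 mol
Q = 0.04806 × 96485 = 4637 C
t = 4637 / 10.2 = 454.6 s = 0.126 h

0.126 h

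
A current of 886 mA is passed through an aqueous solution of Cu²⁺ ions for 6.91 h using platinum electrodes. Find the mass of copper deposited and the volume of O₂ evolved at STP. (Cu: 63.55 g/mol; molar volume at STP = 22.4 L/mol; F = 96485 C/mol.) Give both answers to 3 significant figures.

7.26 g Cu; 1.28 L O₂

Q = 0.886 × 24876 = 22040 C; n(e⁻) = 22040 / 96485 = 0.2284 mol
Cathode: Cu²⁺ + 2e⁻ → Cu → n(Cu) = 0.2284/2 = 0.1142 mol → 7.26 g
Anode: 2H₂O → O₂ + 4H⁺ + 4e⁻ → n(O₂) = 0.2284/4 = 0.05710 mol → 1.28 L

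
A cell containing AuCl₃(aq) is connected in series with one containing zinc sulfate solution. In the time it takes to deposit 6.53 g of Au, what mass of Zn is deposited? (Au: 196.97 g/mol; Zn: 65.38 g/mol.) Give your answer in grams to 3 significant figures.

n(Au) = 6.53 / 196.97 = 0.03315 mol
Au³⁺ + 3e⁻ → Au, so n(e⁻) = 3 × 0.03315 = 0.09945 mol
Since the cells are in series, n(e⁻) in the Zn cell is also 0.09945 mol.
Zn²⁺ + 2e⁻ → Zn, so n(Zn) = 0.09945 / 2 = 0.04973 mol
m(Zn) = 0.04973 × 65.38 = 3.25 g

3.25 g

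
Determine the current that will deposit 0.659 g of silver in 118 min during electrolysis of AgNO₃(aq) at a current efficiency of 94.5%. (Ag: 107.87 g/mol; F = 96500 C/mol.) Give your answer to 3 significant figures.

0.0881 A

n(Ag) = 0.659 / 107.87 = 0.006109 mol
Ag⁺ + e⁻ → Ag, so n(e⁻) = 0.006109 mol
Q = 0.006109 × 96500 / 0.945 = 623.8 C
I = Q / t = 623.8 / 7080 s = 0.0881 A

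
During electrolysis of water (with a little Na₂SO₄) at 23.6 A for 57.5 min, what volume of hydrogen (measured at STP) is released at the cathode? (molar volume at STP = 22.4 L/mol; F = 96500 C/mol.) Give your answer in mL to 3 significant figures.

9450 mL

Q = 23.6 A × 3450 s = 81420 C
n(e⁻) = 81420 / 96500 = 0.8437 mol
2H⁺ + 2e⁻ → H₂, so n(H₂) = 0.8437 / 2 = 0.4219 mol
V = 0.4219 × 22.4 = 9.451 L
= 9450 mL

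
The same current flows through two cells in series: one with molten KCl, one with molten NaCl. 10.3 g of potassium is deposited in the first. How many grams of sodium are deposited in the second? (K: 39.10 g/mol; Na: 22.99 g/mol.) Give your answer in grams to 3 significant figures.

n(K) = 10.3 / 39.10 = 0.2634 mol
K⁺ + e⁻ → K, so n(e⁻) = 0.2634 mol
Since the cells are in series, n(e⁻) in the Na cell is also 0.2634 mol.
Na⁺ + e⁻ → Na, so n(Na) = 0.2634 mol
m(Na) = 0.2634 × 22.99 = 6.06 g

6.06 g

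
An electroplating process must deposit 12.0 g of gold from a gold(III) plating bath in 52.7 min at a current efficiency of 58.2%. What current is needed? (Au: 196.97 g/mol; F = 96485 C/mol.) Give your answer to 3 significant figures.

9.58 A

n(Au) = 12.0 / 196.97 = 0.06092 mol
Au³⁺ + 3e⁻ → Au, so n(e⁻) = 3 × 0.06092 = 0.1828 mol
Q = 0.1828 × 96485 / 0.582 = 30300 C
I = Q / t = 30300 / 3162 s = 9.58 A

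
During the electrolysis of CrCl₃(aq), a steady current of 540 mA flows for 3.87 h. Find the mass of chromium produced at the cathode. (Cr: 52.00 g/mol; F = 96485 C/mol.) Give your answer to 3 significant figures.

Charge passed = 0.540 × 13932 = 7523 C
Moles of electrons = 7523 / 96485 = 0.07797 mol
Cr³⁺ + 3e⁻ → Cr, so n(Cr) = 0.07797 / 3 = 0.02599 mol
m = 0.02599 × 52.00 = 1.35 g

1.35 g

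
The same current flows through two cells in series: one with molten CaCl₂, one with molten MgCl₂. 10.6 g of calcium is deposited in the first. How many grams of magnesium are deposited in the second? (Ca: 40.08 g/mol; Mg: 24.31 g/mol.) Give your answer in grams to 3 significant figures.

n(Ca) = 10.6 / 40.08 = 0.2645 mol
Ca²⁺ + 2e⁻ → Ca, so n(e⁻) = 2 × 0.2645 = 0.5290 mol
Same current for the same time ⇒ same n(e⁻) = 0.5290 mol in both cells.
Mg²⁺ + 2e⁻ → Mg, so n(Mg) = 0.5290 / 2 = 0.2645 mol
m(Mg) = 0.2645 × 24.31 = 6.43 g

6.43 g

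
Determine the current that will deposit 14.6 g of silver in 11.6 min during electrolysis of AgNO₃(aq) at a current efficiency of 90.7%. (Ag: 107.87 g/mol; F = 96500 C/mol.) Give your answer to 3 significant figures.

n(Ag) = 14.6 / 107.87 = 0.1353 mol
Ag⁺ + e⁻ → Ag, so n(e⁻) = 0.1353 mol
Q = 0.1353 × 96500 / 0.907 = 14400 C
I = Q / t = 14400 / 696 s = 20.7 A

20.7 A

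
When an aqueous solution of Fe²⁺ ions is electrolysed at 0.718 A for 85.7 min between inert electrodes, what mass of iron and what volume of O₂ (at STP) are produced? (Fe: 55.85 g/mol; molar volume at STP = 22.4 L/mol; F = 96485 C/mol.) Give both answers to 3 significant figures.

1.07 g Fe; 0.214 L O₂

Q = 0.718 × 5142 = 3692 C; n(e⁻) = 3692 / 96485 = 0.03827 mol
Cathode: Fe²⁺ + 2e⁻ → Fe → n(Fe) = 0.03827/2 = 0.01914 mol → 1.07 g
Anode: 2H₂O → O₂ + 4H⁺ + 4e⁻ → n(O₂) = 0.03827/4 = 0.009568 mol → 0.214 L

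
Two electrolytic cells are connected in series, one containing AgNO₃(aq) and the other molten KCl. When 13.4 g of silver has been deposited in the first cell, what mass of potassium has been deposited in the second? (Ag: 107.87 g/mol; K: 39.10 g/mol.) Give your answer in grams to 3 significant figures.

n(Ag) = 13.4 / 107.87 = 0.1242 mol
Ag⁺ + e⁻ → Ag, so n(e⁻) = 0.1242 mol
The cells are in series, so the same charge (and hence the same n(e⁻) = 0.1242 mol) passes through both.
K⁺ + e⁻ → K, so n(K) = 0.1242 mol
m(K) = 0.1242 × 39.10 = 4.86 g

4.86 g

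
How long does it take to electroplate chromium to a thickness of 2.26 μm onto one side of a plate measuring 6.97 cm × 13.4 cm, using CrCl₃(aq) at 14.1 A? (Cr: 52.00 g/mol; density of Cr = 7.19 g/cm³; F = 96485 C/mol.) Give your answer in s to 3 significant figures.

59.9 s

Plated area = 6.97 × 13.4 = 93.40 cm²
Volume = 93.40 × 2.26×10⁻⁴ cm = 0.02111 cm³
m(Cr) = 0.02111 × 7.19 = 0.1518 g
n(Cr) = 0.1518 / 52.00 = 0.002919 mol; n(e⁻) = 3 × 0.002919 = 0.008757 mol
Q = 0.008757 × 96485 = 844.9 C
t = 844.9 / 14.1 = 59.92 s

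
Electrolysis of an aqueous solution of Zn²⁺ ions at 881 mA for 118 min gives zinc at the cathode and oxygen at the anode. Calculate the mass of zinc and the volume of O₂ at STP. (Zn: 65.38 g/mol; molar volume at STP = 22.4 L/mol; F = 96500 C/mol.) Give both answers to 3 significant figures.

Q = 0.881 × 7080 = 6237 C; n(e⁻) = 6237 / 96500 = 0.06463 mol
Cathode: Zn²⁺ + 2e⁻ → Zn → n(Zn) = 0.06463/2 = 0.03232 mol → 2.11 g
Anode: 2H₂O → O₂ + 4H⁺ + 4e⁻ → n(O₂) = 0.06463/4 = 0.01616 mol → 0.362 L

2.11 g Zn; 0.362 L O₂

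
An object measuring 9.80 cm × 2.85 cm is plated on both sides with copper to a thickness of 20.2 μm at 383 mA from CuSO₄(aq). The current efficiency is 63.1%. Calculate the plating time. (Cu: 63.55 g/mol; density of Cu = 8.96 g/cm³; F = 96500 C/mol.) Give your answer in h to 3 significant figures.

3.53 h

Plated area = 2 × 9.80 × 2.85 = 55.86 cm²
Volume = 55.86 × 20.2×10⁻⁴ cm = 0.1128 cm³
m(Cu) = 0.1128 × 8.96 = 1.011 g
n(Cu) = 1.011 / 63.55 = 0.01591 mol; n(e⁻) = 2 × 0.01591 = 0.03182 mol
Q = 0.03182 × 96500 / 0.631 = 4866 C
t = 4866 / 0.383 = 12700 s = 3.53 h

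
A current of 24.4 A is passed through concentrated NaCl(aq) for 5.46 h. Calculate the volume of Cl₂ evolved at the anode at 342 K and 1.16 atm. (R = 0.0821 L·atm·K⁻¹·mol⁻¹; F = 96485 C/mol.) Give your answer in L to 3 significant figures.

60.2 L

Q = 24.4 A × 19656 s = 4.796×10^5 C
Moles of electrons = 4.796×10^5 / 96485 = 4.971 mol
2Cl⁻ → Cl₂ + 2e⁻, so n(Cl₂) = 4.971 / 2 = 2.486 mol
V = nRT/P = 2.486 × 0.0821 × 342 / 1.16 = 60.17 L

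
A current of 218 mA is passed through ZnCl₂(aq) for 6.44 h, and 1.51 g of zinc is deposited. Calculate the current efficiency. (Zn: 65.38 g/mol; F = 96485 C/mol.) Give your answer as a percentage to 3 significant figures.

Q = 0.218 × 23184 = 5054 C
n(e⁻) = 5054 / 96485 = 0.05238 mol
Zn²⁺ + 2e⁻ → Zn, so theoretical n(Zn) = 0.02619 mol → 1.712 g
Efficiency = 1.51 / 1.712 = 0.8820 = 88.2%

88.2%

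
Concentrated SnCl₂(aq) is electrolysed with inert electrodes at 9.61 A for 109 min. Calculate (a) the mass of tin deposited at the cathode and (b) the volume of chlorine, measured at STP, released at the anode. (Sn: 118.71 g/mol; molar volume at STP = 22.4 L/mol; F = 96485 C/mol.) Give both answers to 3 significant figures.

Q = 9.61 × 6540 = 62850 C; n(e⁻) = 62850 / 96485 = 0.6514 mol
Cathode: Sn²⁺ + 2e⁻ → Sn → n(Sn) = 0.6514/2 = 0.3257 mol → 38.7 g
Anode: 2Cl⁻ → Cl₂ + 2e⁻ → n(Cl₂) = 0.6514/2 = 0.3257 mol → 7.30 L

38.7 g Sn; 7.30 L Cl₂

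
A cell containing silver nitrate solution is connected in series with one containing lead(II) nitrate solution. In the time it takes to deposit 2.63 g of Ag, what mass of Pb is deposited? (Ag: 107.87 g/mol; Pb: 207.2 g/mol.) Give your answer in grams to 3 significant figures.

2.53 g

n(Ag) = 2.63 / 107.87 = 0.02438 mol
Ag⁺ + e⁻ → Ag, so n(e⁻) = 0.02438 mol
In series, the same 0.02438 mol of electrons flows through the second cell.
Pb²⁺ + 2e⁻ → Pb, so n(Pb) = 0.02438 / 2 = 0.01219 mol
m(Pb) = 0.01219 × 207.2 = 2.53 g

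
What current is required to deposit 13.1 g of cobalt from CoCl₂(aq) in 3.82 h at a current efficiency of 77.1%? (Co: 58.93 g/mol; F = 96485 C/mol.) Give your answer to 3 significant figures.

n(Co) = 13.1 / 58.93 = 0.2223 mol
Co²⁺ + 2e⁻ → Co, so n(e⁻) = 2 × 0.2223 = 0.4446 mol
Q = 0.4446 × 96485 / 0.771 = 55640 C
I = Q / t = 55640 / 13752 s = 4.05 A

4.05 A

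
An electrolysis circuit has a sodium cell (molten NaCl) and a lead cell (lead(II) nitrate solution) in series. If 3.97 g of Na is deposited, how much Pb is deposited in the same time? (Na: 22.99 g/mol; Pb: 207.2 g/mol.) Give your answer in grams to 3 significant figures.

17.9 g

n(Na) = 3.97 / 22.99 = 0.1727 mol
Na⁺ + e⁻ → Na, so n(e⁻) = 0.1727 mol
In series, the same 0.1727 mol of electrons flows through the second cell.
Pb²⁺ + 2e⁻ → Pb, so n(Pb) = 0.1727 / 2 = 0.08635 mol
m(Pb) = 0.08635 × 207.2 = 17.9 g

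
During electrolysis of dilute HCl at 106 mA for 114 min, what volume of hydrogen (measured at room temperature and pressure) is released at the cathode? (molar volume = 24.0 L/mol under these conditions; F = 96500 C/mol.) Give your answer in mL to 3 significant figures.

90.2 mL

Charge passed = 0.106 × 6840 = 725.0 C
n(e⁻) = 725.0 / 96500 = 0.007513 mol
2H⁺ + 2e⁻ → H₂, so n(H₂) = 0.007513 / 2 = 0.003757 mol
V = 0.003757 × 24.0 = 0.09017 L
= 90.2 mL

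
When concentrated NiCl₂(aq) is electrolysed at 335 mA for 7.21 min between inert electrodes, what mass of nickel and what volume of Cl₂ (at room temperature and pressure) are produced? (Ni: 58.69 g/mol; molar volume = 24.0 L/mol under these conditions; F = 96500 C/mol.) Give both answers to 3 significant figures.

Q = 0.335 × 432.6 = 144.9 C; n(e⁻) = 144.9 / 96500 = 0.001502 mol
Cathode: Ni²⁺ + 2e⁻ → Ni → n(Ni) = 0.001502/2 = 7.510×10^-4 mol → 0.0441 g
Anode: 2Cl⁻ → Cl₂ + 2e⁻ → n(Cl₂) = 0.001502/2 = 7.510×10^-4 mol → 0.0180 L

0.0441 g Ni; 0.0180 L Cl₂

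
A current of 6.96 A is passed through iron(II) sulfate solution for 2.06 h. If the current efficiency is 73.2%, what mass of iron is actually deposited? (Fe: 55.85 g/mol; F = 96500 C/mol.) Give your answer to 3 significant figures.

10.9 g

Q = 6.96 × 7416 = 51620 C
n(e⁻) = 51620 / 96500 = 0.5349 mol
Fe²⁺ + 2e⁻ → Fe, so theoretical m(Fe) = 0.2675 × 55.85 = 14.94 g
Actual mass = 73.2% × 14.94 = 10.9 g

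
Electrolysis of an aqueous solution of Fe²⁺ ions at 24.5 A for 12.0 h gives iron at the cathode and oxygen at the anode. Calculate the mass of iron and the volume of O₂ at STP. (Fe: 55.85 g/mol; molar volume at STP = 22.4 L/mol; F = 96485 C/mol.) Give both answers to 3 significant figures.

Q = 24.5 × 43200 = 1.058×10^6 C; n(e⁻) = 1.058×10^6 / 96485 = 10.97 mol
Cathode: Fe²⁺ + 2e⁻ → Fe → n(Fe) = 10.97/2 = 5.485 mol → 306 g
Anode: 2H₂O → O₂ + 4H⁺ + 4e⁻ → n(O₂) = 10.97/4 = 2.743 mol → 61.4 L

306 g Fe; 61.4 L O₂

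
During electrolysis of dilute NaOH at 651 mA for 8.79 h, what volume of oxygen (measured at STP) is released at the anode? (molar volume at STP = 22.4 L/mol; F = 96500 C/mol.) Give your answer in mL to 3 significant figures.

Q = 0.651 A × 31644 s = 20600 C
n(e⁻) = Q/F = 20600/96500 = 0.2135 mol
2H₂O → O₂ + 4H⁺ + 4e⁻, so n(O₂) = 0.2135 / 4 = 0.05338 mol
V = 0.05338 × 22.4 = 1.196 L
= 1200 mL

1200 mL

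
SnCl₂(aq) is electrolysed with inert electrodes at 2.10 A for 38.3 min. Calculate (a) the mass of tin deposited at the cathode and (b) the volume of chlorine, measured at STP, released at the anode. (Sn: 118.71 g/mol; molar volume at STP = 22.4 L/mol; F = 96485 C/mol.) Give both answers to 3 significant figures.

2.97 g Sn; 0.560 L Cl₂

Q = 2.10 × 2298 = 4826 C; n(e⁻) = 4826 / 96485 = 0.05002 mol
Cathode: Sn²⁺ + 2e⁻ → Sn → n(Sn) = 0.05002/2 = 0.02501 mol → 2.97 g
Anode: 2Cl⁻ → Cl₂ + 2e⁻ → n(Cl₂) = 0.05002/2 = 0.02501 mol → 0.560 L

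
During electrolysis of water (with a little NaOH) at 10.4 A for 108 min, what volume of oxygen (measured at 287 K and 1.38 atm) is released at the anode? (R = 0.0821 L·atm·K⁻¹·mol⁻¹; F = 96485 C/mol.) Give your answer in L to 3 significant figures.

2.98 L

Q = 10.4 A × 6480 s = 67390 C
n(e⁻) = Q/F = 67390/96485 = 0.6985 mol
2H₂O → O₂ + 4H⁺ + 4e⁻, so n(O₂) = 0.6985 / 4 = 0.1746 mol
V = nRT/P = 0.1746 × 0.0821 × 287 / 1.38 = 2.981 L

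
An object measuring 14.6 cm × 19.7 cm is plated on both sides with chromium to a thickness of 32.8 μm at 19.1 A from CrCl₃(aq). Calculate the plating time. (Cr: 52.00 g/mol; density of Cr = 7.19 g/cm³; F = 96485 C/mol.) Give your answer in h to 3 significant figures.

1.10 h

Plated area = 2 × 14.6 × 19.7 = 575.2 cm²
Volume = 575.2 × 32.8×10⁻⁴ cm = 1.887 cm³
m(Cr) = 1.887 × 7.19 = 13.57 g
n(Cr) = 13.57 / 52.00 = 0.2610 mol; n(e⁻) = 3 × 0.2610 = 0.7830 mol
Q = 0.7830 × 96485 = 75550 C
t = 75550 / 19.1 = 3955 s = 1.10 h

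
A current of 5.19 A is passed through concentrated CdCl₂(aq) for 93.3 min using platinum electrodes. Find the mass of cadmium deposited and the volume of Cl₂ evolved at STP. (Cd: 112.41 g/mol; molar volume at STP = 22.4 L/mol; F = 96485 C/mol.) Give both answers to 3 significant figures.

16.9 g Cd; 3.37 L Cl₂

Q = 5.19 × 5598 = 29050 C; n(e⁻) = 29050 / 96485 = 0.3011 mol
Cathode: Cd²⁺ + 2e⁻ → Cd → n(Cd) = 0.3011/2 = 0.1506 mol → 16.9 g
Anode: 2Cl⁻ → Cl₂ + 2e⁻ → n(Cl₂) = 0.3011/2 = 0.1506 mol → 3.37 L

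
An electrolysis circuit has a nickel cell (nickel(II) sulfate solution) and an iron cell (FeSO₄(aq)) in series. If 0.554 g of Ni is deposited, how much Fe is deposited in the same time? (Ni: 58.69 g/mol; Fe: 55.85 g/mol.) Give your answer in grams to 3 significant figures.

0.527 g

n(Ni) = 0.554 / 58.69 = 0.009439 mol
Ni²⁺ + 2e⁻ → Ni, so n(e⁻) = 2 × 0.009439 = 0.01888 mol
In series, the same 0.01888 mol of electrons flows through the second cell.
Fe²⁺ + 2e⁻ → Fe, so n(Fe) = 0.01888 / 2 = 0.009440 mol
m(Fe) = 0.009440 × 55.85 = 0.527 g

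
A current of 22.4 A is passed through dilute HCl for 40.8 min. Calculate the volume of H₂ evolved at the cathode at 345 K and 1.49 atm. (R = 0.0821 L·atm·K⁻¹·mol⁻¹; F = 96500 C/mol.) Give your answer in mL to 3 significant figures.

5400 mL

Q = 22.4 A × 2448 s = 54840 C
n(e⁻) = 54840 / 96500 = 0.5683 mol
2H⁺ + 2e⁻ → H₂, so n(H₂) = 0.5683 / 2 = 0.2842 mol
V = nRT/P = 0.2842 × 0.0821 × 345 / 1.49 = 5.403 L
= 5400 mL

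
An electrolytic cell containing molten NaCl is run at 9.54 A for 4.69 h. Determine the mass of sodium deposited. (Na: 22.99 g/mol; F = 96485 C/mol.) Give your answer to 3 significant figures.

38.4 g

Q = It = 9.54 × 16884 = 1.611×10^5 C
Moles of electrons = 1.611×10^5 / 96485 = 1.670 mol
Na⁺ + e⁻ → Na, so n(Na) = 1.670 mol
m = 1.670 × 22.99 = 38.4 g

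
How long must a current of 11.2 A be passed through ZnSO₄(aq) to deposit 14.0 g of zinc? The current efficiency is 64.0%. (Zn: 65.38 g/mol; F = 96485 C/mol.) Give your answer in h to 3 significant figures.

n(Zn) = 14.0 / 65.38 = 0.2141 mol
Zn²⁺ + 2e⁻ → Zn, so n(e⁻) = 2 × 0.2141 = 0.4282 mol
Q = 0.4282 × 96485 / 0.640 = 64550 C
t = Q / I = 64550 / 11.2 = 5763 s = 1.60 h

1.60 h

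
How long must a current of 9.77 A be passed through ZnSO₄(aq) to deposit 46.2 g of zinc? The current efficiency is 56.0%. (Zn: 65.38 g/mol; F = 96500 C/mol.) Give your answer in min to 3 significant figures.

n(Zn) = 46.2 / 65.38 = 0.7066 mol
Zn²⁺ + 2e⁻ → Zn, so n(e⁻) = 2 × 0.7066 = 1.413 mol
Q = 1.413 × 96500 / 0.560 = 2.435×10^5 C
t = Q / I = 2.435×10^5 / 9.77 = 24920 s = 415 min

415 min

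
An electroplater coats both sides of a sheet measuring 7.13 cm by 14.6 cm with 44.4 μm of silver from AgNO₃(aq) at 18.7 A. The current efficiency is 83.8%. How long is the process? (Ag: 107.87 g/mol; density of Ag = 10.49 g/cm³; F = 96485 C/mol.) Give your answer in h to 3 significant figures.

0.154 h

Plated area = 2 × 7.13 × 14.6 = 208.2 cm²
Volume = 208.2 × 44.4×10⁻⁴ cm = 0.9244 cm³
m(Ag) = 0.9244 × 10.49 = 9.697 g
n(Ag) = 9.697 / 107.87 = 0.08990 mol; n(e⁻) = 0.08990 mol
Q = 0.08990 × 96485 / 0.838 = 10350 C
t = 10350 / 18.7 = 553.5 s = 0.154 h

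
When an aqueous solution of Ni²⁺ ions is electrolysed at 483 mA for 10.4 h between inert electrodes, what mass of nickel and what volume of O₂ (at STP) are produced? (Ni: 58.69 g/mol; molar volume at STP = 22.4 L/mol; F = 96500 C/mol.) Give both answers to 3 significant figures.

5.50 g Ni; 1.05 L O₂

Q = 0.483 × 37440 = 18080 C; n(e⁻) = 18080 / 96500 = 0.1874 mol
Cathode: Ni²⁺ + 2e⁻ → Ni → n(Ni) = 0.1874/2 = 0.09370 mol → 5.50 g
Anode: 2H₂O → O₂ + 4H⁺ + 4e⁻ → n(O₂) = 0.1874/4 = 0.04685 mol → 1.05 L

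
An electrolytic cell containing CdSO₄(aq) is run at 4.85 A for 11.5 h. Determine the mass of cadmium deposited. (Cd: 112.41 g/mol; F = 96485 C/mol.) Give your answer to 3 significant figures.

117 g

Q = 4.85 A × 41400 s = 2.008×10^5 C
Moles of electrons = 2.008×10^5 / 96485 = 2.081 mol
Cd²⁺ + 2e⁻ → Cd, so n(Cd) = 2.081 / 2 = 1.041 mol
m = 1.041 × 112.41 = 117 g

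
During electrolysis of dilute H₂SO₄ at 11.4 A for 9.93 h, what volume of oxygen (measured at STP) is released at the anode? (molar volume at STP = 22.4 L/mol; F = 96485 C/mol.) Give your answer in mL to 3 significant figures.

23700 mL

Q = It = 11.4 × 35748 = 4.075×10^5 C
Moles of electrons = 4.075×10^5 / 96485 = 4.223 mol
2H₂O → O₂ + 4H⁺ + 4e⁻, so n(O₂) = 4.223 / 4 = 1.056 mol
V = 1.056 × 22.4 = 23.65 L
= 23700 mL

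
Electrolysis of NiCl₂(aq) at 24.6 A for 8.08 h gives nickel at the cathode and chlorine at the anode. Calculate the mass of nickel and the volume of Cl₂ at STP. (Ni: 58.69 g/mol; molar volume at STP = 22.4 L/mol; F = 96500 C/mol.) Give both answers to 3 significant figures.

Q = 24.6 × 29088 = 7.156×10^5 C; n(e⁻) = 7.156×10^5 / 96500 = 7.416 mol
Cathode: Ni²⁺ + 2e⁻ → Ni → n(Ni) = 7.416/2 = 3.708 mol → 218 g
Anode: 2Cl⁻ → Cl₂ + 2e⁻ → n(Cl₂) = 7.416/2 = 3.708 mol → 83.1 L

218 g Ni; 83.1 L Cl₂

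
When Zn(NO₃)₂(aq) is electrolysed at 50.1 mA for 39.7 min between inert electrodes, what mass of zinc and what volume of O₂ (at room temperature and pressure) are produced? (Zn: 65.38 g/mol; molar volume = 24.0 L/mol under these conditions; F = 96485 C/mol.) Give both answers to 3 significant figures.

Q = 0.0501 × 2382 = 119.3 C; n(e⁻) = 119.3 / 96485 = 0.001236 mol
Cathode: Zn²⁺ + 2e⁻ → Zn → n(Zn) = 0.001236/2 = 6.180×10^-4 mol → 0.0404 g
Anode: 2H₂O → O₂ + 4H⁺ + 4e⁻ → n(O₂) = 0.001236/4 = 3.090×10^-4 mol → 0.00742 L

0.0404 g Zn; 0.00742 L O₂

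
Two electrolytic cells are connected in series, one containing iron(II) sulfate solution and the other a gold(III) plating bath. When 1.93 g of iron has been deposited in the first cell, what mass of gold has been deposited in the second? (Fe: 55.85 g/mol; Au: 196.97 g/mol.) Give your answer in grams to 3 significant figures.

n(Fe) = 1.93 / 55.85 = 0.03456 mol
Fe²⁺ + 2e⁻ → Fe, so n(e⁻) = 2 × 0.03456 = 0.06912 mol
Since the cells are in series, n(e⁻) in the Au cell is also 0.06912 mol.
Au³⁺ + 3e⁻ → Au, so n(Au) = 0.06912 / 3 = 0.02304 mol
m(Au) = 0.02304 × 196.97 = 4.54 g

4.54 g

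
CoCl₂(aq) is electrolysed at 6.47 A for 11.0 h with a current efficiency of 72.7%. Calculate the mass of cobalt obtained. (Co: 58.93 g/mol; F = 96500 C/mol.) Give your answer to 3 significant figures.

Q = 6.47 × 39600 = 2.562×10^5 C
n(e⁻) = 2.562×10^5 / 96500 = 2.655 mol
Co²⁺ + 2e⁻ → Co, so theoretical m(Co) = 1.328 × 58.93 = 78.26 g
Actual mass = 72.7% × 78.26 = 56.9 g

56.9 g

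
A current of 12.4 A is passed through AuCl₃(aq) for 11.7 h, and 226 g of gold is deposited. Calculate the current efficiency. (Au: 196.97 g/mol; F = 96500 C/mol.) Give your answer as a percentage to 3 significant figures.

63.6%

Q = 12.4 × 42120 = 5.223×10^5 C
n(e⁻) = 5.223×10^5 / 96500 = 5.412 mol
Au³⁺ + 3e⁻ → Au, so theoretical n(Au) = 1.804 mol → 355.3 g
Efficiency = 226 / 355.3 = 0.6361 = 63.6%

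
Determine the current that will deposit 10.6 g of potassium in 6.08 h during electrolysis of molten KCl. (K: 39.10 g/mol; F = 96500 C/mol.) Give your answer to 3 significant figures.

n(K) = 10.6 / 39.10 = 0.2711 mol
K⁺ + e⁻ → K, so n(e⁻) = 0.2711 mol
Q = 0.2711 × 96500 = 26160 C
I = Q / t = 26160 / 21888 s = 1.20 A

1.20 A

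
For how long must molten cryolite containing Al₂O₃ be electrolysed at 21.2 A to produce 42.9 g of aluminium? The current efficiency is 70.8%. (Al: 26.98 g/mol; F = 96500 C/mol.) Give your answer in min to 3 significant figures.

n(Al) = 42.9 / 26.98 = 1.590 mol
Al³⁺ + 3e⁻ → Al, so n(e⁻) = 3 × 1.590 = 4.770 mol
Q = 4.770 × 96500 / 0.708 = 6.501×10^5 C
t = Q / I = 6.501×10^5 / 21.2 = 30670 s = 511 min

511 min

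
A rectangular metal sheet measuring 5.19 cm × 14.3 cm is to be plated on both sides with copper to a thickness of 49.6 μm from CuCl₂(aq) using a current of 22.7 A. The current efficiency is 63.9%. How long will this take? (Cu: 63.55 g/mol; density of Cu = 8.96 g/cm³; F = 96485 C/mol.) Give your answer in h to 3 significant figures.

0.384 h

Plated area = 2 × 5.19 × 14.3 = 148.4 cm²
Volume = 148.4 × 49.6×10⁻⁴ cm = 0.7361 cm³
m(Cu) = 0.7361 × 8.96 = 6.595 g
n(Cu) = 6.595 / 63.55 = 0.1038 mol; n(e⁻) = 2 × 0.1038 = 0.2076 mol
Q = 0.2076 × 96485 / 0.639 = 31350 C
t = 31350 / 22.7 = 1381 s = 0.384 h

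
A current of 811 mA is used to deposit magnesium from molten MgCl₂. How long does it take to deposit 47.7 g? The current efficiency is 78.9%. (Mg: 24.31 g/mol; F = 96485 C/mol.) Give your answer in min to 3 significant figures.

n(Mg) = 47.7 / 24.31 = 1.962 mol
Mg²⁺ + 2e⁻ → Mg, so n(e⁻) = 2 × 1.962 = 3.924 mol
Q = 3.924 × 96485 / 0.789 = 4.799×10^5 C
t = Q / I = 4.799×10^5 / 0.811 = 5.917×10^5 s = 9860 min

9860 min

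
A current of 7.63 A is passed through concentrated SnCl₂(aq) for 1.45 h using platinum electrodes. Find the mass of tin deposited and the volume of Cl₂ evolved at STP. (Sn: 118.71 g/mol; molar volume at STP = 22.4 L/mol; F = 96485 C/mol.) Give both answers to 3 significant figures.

Q = 7.63 × 5220 = 39830 C; n(e⁻) = 39830 / 96485 = 0.4128 mol
Cathode: Sn²⁺ + 2e⁻ → Sn → n(Sn) = 0.4128/2 = 0.2064 mol → 24.5 g
Anode: 2Cl⁻ → Cl₂ + 2e⁻ → n(Cl₂) = 0.4128/2 = 0.2064 mol → 4.62 L

24.5 g Sn; 4.62 L Cl₂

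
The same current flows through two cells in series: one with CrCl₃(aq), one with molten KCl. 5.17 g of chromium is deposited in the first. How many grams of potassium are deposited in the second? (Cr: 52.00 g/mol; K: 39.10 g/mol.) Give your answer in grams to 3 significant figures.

11.7 g

n(Cr) = 5.17 / 52.00 = 0.09942 mol
Cr³⁺ + 3e⁻ → Cr, so n(e⁻) = 3 × 0.09942 = 0.2983 mol
Since the cells are in series, n(e⁻) in the K cell is also 0.2983 mol.
K⁺ + e⁻ → K, so n(K) = 0.2983 mol
m(K) = 0.2983 × 39.10 = 11.7 g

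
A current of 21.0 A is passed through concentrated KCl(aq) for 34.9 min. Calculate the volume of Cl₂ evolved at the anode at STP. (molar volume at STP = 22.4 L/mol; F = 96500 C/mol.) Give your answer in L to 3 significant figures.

Charge passed = 21.0 × 2094 = 43970 C
Moles of electrons = 43970 / 96500 = 0.4556 mol
2Cl⁻ → Cl₂ + 2e⁻, so n(Cl₂) = 0.4556 / 2 = 0.2278 mol
V = 0.2278 × 22.4 = 5.103 L

5.10 L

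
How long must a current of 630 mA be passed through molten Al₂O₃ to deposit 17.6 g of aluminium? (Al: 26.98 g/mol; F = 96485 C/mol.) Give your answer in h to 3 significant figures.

83.3 h

n(Al) = 17.6 / 26.98 = 0.6523 mol
Al³⁺ + 3e⁻ → Al, so n(e⁻) = 3 × 0.6523 = 1.957 mol
Q = 1.957 × 96485 = 1.888×10^5 C
t = Q / I = 1.888×10^5 / 0.630 = 2.997×10^5 s = 83.3 h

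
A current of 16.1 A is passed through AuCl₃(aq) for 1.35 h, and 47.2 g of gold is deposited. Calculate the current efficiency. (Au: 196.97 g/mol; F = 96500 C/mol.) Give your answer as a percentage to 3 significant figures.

88.7%

Q = 16.1 × 4860 = 78250 C
n(e⁻) = 78250 / 96500 = 0.8109 mol
Au³⁺ + 3e⁻ → Au, so theoretical n(Au) = 0.2703 mol → 53.24 g
Efficiency = 47.2 / 53.24 = 0.8866 = 88.7%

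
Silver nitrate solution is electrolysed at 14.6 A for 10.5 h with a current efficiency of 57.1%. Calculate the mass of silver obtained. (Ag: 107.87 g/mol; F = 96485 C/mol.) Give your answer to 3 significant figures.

Q = 14.6 × 37800 = 5.519×10^5 C
n(e⁻) = 5.519×10^5 / 96485 = 5.720 mol
Ag⁺ + e⁻ → Ag, so theoretical m(Ag) = 5.720 × 107.87 = 617.0 g
Actual mass = 57.1% × 617.0 = 352 g

352 g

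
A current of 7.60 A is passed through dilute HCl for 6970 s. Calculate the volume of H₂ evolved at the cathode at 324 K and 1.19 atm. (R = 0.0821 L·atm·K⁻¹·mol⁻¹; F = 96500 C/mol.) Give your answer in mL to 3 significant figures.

6140 mL

Charge passed = 7.60 × 6970 = 52970 C
n(e⁻) = 52970 / 96500 = 0.5489 mol
2H⁺ + 2e⁻ → H₂, so n(H₂) = 0.5489 / 2 = 0.2745 mol
V = nRT/P = 0.2745 × 0.0821 × 324 / 1.19 = 6.136 L
= 6140 mL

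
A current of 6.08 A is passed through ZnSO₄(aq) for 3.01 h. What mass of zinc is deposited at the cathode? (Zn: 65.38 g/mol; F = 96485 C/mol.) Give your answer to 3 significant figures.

Q = It = 6.08 × 10836 = 65880 C
Moles of electrons = 65880 / 96485 = 0.6828 mol
Zn²⁺ + 2e⁻ → Zn, so n(Zn) = 0.6828 / 2 = 0.3414 mol
m = 0.3414 × 65.38 = 22.3 g

22.3 g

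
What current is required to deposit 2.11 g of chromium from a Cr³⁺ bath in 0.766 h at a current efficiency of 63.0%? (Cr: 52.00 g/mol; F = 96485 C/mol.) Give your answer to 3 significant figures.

n(Cr) = 2.11 / 52.00 = 0.04058 mol
Cr³⁺ + 3e⁻ → Cr, so n(e⁻) = 3 × 0.04058 = 0.1217 mol
Q = 0.1217 × 96485 / 0.630 = 18640 C
I = Q / t = 18640 / 2757.6 s = 6.76 A

6.76 A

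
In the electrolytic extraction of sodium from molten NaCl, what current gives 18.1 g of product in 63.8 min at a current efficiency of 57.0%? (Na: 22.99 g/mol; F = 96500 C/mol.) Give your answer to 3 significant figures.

n(Na) = 18.1 / 22.99 = 0.7873 mol
Na⁺ + e⁻ → Na, so n(e⁻) = 0.7873 mol
Q = 0.7873 × 96500 / 0.570 = 1.333×10^5 C
I = Q / t = 1.333×10^5 / 3828 s = 34.8 A

34.8 A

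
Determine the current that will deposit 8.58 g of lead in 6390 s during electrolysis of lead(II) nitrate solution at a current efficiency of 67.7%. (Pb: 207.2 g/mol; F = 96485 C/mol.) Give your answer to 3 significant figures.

1.85 A

n(Pb) = 8.58 / 207.2 = 0.04141 mol
Pb²⁺ + 2e⁻ → Pb, so n(e⁻) = 2 × 0.04141 = 0.08282 mol
Q = 0.08282 × 96485 / 0.677 = 11800 C
I = Q / t = 11800 / 6390 s = 1.85 A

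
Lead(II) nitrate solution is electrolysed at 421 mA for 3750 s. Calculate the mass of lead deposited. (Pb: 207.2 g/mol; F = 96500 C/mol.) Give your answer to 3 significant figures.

Charge passed = 0.421 × 3750 = 1579 C
Moles of electrons = 1579 / 96500 = 0.01636 mol
Pb²⁺ + 2e⁻ → Pb, so n(Pb) = 0.01636 / 2 = 0.008180 mol
m = 0.008180 × 207.2 = 1.69 g

1.69 g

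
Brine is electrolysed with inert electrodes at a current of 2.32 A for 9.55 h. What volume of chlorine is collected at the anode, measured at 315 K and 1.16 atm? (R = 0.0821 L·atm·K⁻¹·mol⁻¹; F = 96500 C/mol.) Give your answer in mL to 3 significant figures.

9210 mL

Charge passed = 2.32 × 34380 = 79760 C
n(e⁻) = Q/F = 79760/96500 = 0.8265 mol
2Cl⁻ → Cl₂ + 2e⁻, so n(Cl₂) = 0.8265 / 2 = 0.4133 mol
V = nRT/P = 0.4133 × 0.0821 × 315 / 1.16 = 9.214 L
= 9210 mL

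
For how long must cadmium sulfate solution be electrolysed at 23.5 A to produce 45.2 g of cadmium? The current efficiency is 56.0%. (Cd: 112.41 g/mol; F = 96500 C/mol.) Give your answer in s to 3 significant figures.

n(Cd) = 45.2 / 112.41 = 0.4021 mol
Cd²⁺ + 2e⁻ → Cd, so n(e⁻) = 2 × 0.4021 = 0.8042 mol
Q = 0.8042 × 96500 / 0.560 = 1.386×10^5 C
t = Q / I = 1.386×10^5 / 23.5 = 5898 s

5900 s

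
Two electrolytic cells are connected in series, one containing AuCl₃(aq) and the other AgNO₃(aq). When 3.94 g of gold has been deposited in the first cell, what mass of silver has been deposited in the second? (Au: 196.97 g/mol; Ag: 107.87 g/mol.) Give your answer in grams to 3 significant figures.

6.47 g

n(Au) = 3.94 / 196.97 = 0.02000 mol
Au³⁺ + 3e⁻ → Au, so n(e⁻) = 3 × 0.02000 = 0.06000 mol
In series, the same 0.06000 mol of electrons flows through the second cell.
Ag⁺ + e⁻ → Ag, so n(Ag) = 0.06000 mol
m(Ag) = 0.06000 × 107.87 = 6.47 g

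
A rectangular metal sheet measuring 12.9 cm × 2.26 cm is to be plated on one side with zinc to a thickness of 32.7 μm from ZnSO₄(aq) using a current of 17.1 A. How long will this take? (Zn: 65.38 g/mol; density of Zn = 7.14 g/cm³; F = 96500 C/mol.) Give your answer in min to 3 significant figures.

Plated area = 12.9 × 2.26 = 29.15 cm²
Volume = 29.15 × 32.7×10⁻⁴ cm = 0.09532 cm³
m(Zn) = 0.09532 × 7.14 = 0.6806 g
n(Zn) = 0.6806 / 65.38 = 0.01041 mol; n(e⁻) = 2 × 0.01041 = 0.02082 mol
Q = 0.02082 × 96500 = 2009 C
t = 2009 / 17.1 = 117.5 s = 1.96 min

1.96 min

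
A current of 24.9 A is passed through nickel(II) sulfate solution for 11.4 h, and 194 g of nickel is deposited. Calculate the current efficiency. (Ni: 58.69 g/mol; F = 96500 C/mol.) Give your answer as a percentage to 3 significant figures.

62.4%

Q = 24.9 × 41040 = 1.022×10^6 C
n(e⁻) = 1.022×10^6 / 96500 = 10.59 mol
Ni²⁺ + 2e⁻ → Ni, so theoretical n(Ni) = 5.295 mol → 310.8 g
Efficiency = 194 / 310.8 = 0.6242 = 62.4%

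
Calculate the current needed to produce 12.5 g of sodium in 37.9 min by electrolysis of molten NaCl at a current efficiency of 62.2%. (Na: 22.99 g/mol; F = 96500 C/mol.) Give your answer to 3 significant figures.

37.1 A

n(Na) = 12.5 / 22.99 = 0.5437 mol
Na⁺ + e⁻ → Na, so n(e⁻) = 0.5437 mol
Q = 0.5437 × 96500 / 0.622 = 84350 C
I = Q / t = 84350 / 2274 s = 37.1 A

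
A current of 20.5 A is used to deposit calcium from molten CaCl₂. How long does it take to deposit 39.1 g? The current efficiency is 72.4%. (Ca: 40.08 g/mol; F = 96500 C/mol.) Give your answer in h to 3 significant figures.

3.52 h

n(Ca) = 39.1 / 40.08 = 0.9755 mol
Ca²⁺ + 2e⁻ → Ca, so n(e⁻) = 2 × 0.9755 = 1.951 mol
Q = 1.951 × 96500 / 0.724 = 2.600×10^5 C
t = Q / I = 2.600×10^5 / 20.5 = 12680 s = 3.52 h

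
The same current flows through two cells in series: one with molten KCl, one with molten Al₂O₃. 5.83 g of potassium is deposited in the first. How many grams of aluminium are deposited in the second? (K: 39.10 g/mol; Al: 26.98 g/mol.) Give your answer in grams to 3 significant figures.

1.34 g

n(K) = 5.83 / 39.10 = 0.1491 mol
K⁺ + e⁻ → K, so n(e⁻) = 0.1491 mol
The cells are in series, so the same charge (and hence the same n(e⁻) = 0.1491 mol) passes through both.
Al³⁺ + 3e⁻ → Al, so n(Al) = 0.1491 / 3 = 0.04970 mol
m(Al) = 0.04970 × 26.98 = 1.34 g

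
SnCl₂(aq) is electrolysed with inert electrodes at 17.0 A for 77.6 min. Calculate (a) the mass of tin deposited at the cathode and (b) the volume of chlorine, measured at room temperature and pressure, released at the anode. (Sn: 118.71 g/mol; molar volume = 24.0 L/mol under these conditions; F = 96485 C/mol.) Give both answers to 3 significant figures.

48.7 g Sn; 9.84 L Cl₂

Q = 17.0 × 4656 = 79150 C; n(e⁻) = 79150 / 96485 = 0.8203 mol
Cathode: Sn²⁺ + 2e⁻ → Sn → n(Sn) = 0.8203/2 = 0.4102 mol → 48.7 g
Anode: 2Cl⁻ → Cl₂ + 2e⁻ → n(Cl₂) = 0.8203/2 = 0.4102 mol → 9.84 L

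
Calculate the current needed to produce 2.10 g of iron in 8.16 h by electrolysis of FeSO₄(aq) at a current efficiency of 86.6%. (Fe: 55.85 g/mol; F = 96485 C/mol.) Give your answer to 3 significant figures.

n(Fe) = 2.10 / 55.85 = 0.03760 mol
Fe²⁺ + 2e⁻ → Fe, so n(e⁻) = 2 × 0.03760 = 0.07520 mol
Q = 0.07520 × 96485 / 0.866 = 8378 C
I = Q / t = 8378 / 29376 s = 0.285 A

0.285 A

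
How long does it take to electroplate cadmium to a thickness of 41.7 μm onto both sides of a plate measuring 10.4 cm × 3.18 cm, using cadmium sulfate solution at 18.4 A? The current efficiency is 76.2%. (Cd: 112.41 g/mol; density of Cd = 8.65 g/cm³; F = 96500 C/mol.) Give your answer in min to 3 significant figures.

Plated area = 2 × 10.4 × 3.18 = 66.14 cm²
Volume = 66.14 × 41.7×10⁻⁴ cm = 0.2758 cm³
m(Cd) = 0.2758 × 8.65 = 2.386 g
n(Cd) = 2.386 / 112.41 = 0.02123 mol; n(e⁻) = 2 × 0.02123 = 0.04246 mol
Q = 0.04246 × 96500 / 0.762 = 5377 C
t = 5377 / 18.4 = 292.2 s = 4.87 min

4.87 min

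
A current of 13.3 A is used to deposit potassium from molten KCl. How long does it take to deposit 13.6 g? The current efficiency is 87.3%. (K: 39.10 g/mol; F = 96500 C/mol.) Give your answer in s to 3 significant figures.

2890 s

n(K) = 13.6 / 39.10 = 0.3478 mol
K⁺ + e⁻ → K, so n(e⁻) = 0.3478 mol
Q = 0.3478 × 96500 / 0.873 = 38450 C
t = Q / I = 38450 / 13.3 = 2891 s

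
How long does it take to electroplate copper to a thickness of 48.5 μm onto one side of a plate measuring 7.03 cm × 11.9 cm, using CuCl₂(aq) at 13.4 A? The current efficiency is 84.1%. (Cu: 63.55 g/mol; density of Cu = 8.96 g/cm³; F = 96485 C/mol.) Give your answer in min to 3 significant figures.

16.3 min

Plated area = 7.03 × 11.9 = 83.66 cm²
Volume = 83.66 × 48.5×10⁻⁴ cm = 0.4058 cm³
m(Cu) = 0.4058 × 8.96 = 3.636 g
n(Cu) = 3.636 / 63.55 = 0.05721 mol; n(e⁻) = 2 × 0.05721 = 0.1144 mol
Q = 0.1144 × 96485 / 0.841 = 13120 C
t = 13120 / 13.4 = 979.1 s = 16.3 min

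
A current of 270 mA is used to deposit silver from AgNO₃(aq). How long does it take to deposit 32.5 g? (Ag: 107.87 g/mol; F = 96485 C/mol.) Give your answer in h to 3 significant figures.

29.9 h

n(Ag) = 32.5 / 107.87 = 0.3013 mol
Ag⁺ + e⁻ → Ag, so n(e⁻) = 0.3013 mol
Q = 0.3013 × 96485 = 29070 C
t = Q / I = 29070 / 0.270 = 1.077×10^5 s = 29.9 h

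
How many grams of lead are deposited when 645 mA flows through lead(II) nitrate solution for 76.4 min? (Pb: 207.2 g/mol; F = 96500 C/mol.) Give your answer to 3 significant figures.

3.17 g

Charge passed = 0.645 × 4584 = 2957 C
Moles of electrons = 2957 / 96500 = 0.03064 mol
Pb²⁺ + 2e⁻ → Pb, so n(Pb) = 0.03064 / 2 = 0.01532 mol
m = 0.01532 × 207.2 = 3.17 g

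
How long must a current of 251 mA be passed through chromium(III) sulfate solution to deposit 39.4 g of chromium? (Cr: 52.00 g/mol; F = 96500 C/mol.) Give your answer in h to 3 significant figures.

n(Cr) = 39.4 / 52.00 = 0.7577 mol
Cr³⁺ + 3e⁻ → Cr, so n(e⁻) = 3 × 0.7577 = 2.273 mol
Q = 2.273 × 96500 = 2.193×10^5 C
t = Q / I = 2.193×10^5 / 0.251 = 8.737×10^5 s = 243 h

243 h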